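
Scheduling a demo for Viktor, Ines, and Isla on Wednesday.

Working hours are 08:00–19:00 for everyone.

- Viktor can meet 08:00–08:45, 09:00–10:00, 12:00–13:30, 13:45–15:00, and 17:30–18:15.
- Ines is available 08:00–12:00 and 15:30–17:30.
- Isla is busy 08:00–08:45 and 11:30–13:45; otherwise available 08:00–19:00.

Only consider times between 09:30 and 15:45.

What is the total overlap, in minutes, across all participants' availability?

Isla free within 08:00–19:00: 08:45–11:30, 13:45–19:00.
Viktor ∩ Ines: 08:00–08:45, 09:00–10:00.
Viktor ∩ Ines ∩ Isla: 09:00–10:00.
Restricted to 09:30–15:45: 09:30–10:00.
Total common minutes: 30.

30 minutes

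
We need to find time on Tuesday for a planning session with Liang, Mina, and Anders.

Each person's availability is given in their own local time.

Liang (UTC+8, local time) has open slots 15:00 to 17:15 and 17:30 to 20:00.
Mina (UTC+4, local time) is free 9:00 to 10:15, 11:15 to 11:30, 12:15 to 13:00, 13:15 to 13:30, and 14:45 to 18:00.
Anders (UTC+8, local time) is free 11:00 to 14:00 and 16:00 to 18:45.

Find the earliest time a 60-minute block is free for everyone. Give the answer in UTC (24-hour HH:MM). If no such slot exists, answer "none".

Liang → UTC: 07:00–09:15, 09:30–12:00.
Mina → UTC: 05:00–06:15, 07:15–07:30, 08:15–09:00, 09:15–09:30, 10:45–14:00.
Anders → UTC: 03:00–06:00, 08:00–10:45.
Liang ∩ Mina: 07:15–07:30, 08:15–09:00, 10:45–12:00.
Liang ∩ Mina ∩ Anders: 08:15–09:00.
Windows ≥ 60 min: (none).

none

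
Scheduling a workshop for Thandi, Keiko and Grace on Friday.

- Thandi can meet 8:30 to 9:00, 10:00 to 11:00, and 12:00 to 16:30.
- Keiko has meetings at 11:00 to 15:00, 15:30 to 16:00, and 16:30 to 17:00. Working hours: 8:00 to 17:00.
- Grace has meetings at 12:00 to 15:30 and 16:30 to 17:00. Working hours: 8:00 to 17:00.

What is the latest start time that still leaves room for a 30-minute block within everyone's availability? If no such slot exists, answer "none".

16:00

Keiko free within 08:00–17:00: 08:00–11:00, 15:00–15:30, 16:00–16:30.
Grace free within 08:00–17:00: 08:00–12:00, 15:30–16:30.
Thandi ∩ Keiko: 08:30–09:00, 10:00–11:00, 15:00–15:30, 16:00–16:30.
Thandi ∩ Keiko ∩ Grace: 08:30–09:00, 10:00–11:00, 16:00–16:30.
Windows ≥ 30 min: 08:30–09:00, 10:00–11:00, 16:00–16:30.
Latest start in the last window 16:00–16:30 is 16:30 − 30 min = 16:00.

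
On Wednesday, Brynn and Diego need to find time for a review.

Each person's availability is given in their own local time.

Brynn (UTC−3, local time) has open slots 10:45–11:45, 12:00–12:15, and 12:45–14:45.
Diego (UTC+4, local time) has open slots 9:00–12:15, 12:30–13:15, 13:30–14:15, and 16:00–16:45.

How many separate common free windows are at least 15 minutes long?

0

Brynn → UTC: 13:45–14:45, 15:00–15:15, 15:45–17:45.
Diego → UTC: 05:00–08:15, 08:30–09:15, 09:30–10:15, 12:00–12:45.
Brynn ∩ Diego: (none).
Windows ≥ 15 min: (none).
That's 0 windows.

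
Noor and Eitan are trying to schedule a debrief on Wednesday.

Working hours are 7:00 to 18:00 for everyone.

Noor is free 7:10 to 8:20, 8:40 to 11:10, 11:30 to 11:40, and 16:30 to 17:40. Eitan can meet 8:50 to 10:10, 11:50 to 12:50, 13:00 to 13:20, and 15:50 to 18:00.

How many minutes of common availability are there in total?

Noor ∩ Eitan: 08:50–10:10, 16:30–17:40.
Total common minutes: 80 + 70 = 150.

150 minutes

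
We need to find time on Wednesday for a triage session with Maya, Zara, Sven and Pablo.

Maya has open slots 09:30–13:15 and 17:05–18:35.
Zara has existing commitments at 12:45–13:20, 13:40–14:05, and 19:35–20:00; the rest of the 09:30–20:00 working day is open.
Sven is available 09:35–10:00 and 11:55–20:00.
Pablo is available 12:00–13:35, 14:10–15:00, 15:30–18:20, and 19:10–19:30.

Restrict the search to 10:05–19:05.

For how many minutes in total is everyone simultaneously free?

120 minutes

Zara free within 09:30–20:00: 09:30–12:45, 13:20–13:40, 14:05–19:35.
Maya ∩ Zara: 09:30–12:45, 17:05–18:35.
Maya ∩ Zara ∩ Sven: 09:35–10:00, 11:55–12:45, 17:05–18:35.
Maya ∩ Zara ∩ Sven ∩ Pablo: 12:00–12:45, 17:05–18:20.
Restricted to 10:05–19:05: 12:00–12:45, 17:05–18:20.
Total common minutes: 45 + 75 = 120.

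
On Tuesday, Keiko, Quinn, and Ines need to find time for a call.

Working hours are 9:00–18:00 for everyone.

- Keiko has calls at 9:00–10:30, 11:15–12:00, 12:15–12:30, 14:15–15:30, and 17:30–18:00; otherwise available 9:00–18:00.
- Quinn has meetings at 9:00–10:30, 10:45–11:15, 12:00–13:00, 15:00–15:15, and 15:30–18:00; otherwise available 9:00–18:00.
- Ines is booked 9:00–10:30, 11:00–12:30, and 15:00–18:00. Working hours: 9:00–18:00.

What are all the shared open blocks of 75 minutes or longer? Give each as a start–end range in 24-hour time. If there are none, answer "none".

13:00–14:15

Keiko free within 09:00–18:00: 10:30–11:15, 12:00–12:15, 12:30–14:15, 15:30–17:30.
Quinn free within 09:00–18:00: 10:30–10:45, 11:15–12:00, 13:00–15:00, 15:15–15:30.
Ines free within 09:00–18:00: 10:30–11:00, 12:30–15:00.
Keiko ∩ Quinn: 10:30–10:45, 13:00–14:15.
Keiko ∩ Quinn ∩ Ines: 10:30–10:45, 13:00–14:15.
Windows ≥ 75 min: 13:00–14:15.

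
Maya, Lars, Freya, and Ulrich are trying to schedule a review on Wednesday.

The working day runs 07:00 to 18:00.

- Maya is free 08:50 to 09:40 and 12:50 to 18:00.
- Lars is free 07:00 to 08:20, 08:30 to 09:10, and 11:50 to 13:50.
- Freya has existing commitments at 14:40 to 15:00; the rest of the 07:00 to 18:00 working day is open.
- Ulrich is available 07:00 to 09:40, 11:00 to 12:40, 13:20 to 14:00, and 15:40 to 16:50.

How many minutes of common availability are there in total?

Freya free within 07:00–18:00: 07:00–14:40, 15:00–18:00.
Maya ∩ Lars: 08:50–09:10, 12:50–13:50.
Maya ∩ Lars ∩ Freya: 08:50–09:10, 12:50–13:50.
Maya ∩ Lars ∩ Freya ∩ Ulrich: 08:50–09:10, 13:20–13:50.
Total common minutes: 20 + 30 = 50.

50 minutes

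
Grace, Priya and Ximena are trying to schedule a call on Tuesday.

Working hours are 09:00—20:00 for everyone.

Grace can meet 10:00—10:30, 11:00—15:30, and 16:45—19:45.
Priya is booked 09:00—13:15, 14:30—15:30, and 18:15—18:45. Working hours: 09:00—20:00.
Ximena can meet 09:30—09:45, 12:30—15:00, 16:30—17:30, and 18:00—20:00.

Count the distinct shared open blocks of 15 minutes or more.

Priya free within 09:00–20:00: 13:15–14:30, 15:30–18:15, 18:45–20:00.
Grace ∩ Priya: 13:15–14:30, 16:45–18:15, 18:45–19:45.
Grace ∩ Priya ∩ Ximena: 13:15–14:30, 16:45–17:30, 18:00–18:15, 18:45–19:45.
Windows ≥ 15 min: 13:15–14:30, 16:45–17:30, 18:00–18:15, 18:45–19:45.
That's 4 windows.

4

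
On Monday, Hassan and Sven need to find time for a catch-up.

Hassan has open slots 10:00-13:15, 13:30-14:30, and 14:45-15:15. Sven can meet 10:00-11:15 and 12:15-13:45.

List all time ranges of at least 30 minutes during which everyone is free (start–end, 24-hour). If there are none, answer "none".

10:00–11:15, 12:15–13:15

Hassan ∩ Sven: 10:00–11:15, 12:15–13:15, 13:30–13:45.
Windows ≥ 30 min: 10:00–11:15, 12:15–13:15.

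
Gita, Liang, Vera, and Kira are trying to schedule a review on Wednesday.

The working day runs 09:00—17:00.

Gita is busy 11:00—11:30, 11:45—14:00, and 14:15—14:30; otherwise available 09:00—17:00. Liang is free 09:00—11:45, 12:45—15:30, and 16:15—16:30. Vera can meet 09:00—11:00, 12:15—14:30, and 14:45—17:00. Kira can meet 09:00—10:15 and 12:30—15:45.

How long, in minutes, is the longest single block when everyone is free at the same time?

75 minutes

Gita free within 09:00–17:00: 09:00–11:00, 11:30–11:45, 14:00–14:15, 14:30–17:00.
Gita ∩ Liang: 09:00–11:00, 11:30–11:45, 14:00–14:15, 14:30–15:30, 16:15–16:30.
Gita ∩ Liang ∩ Vera: 09:00–11:00, 14:00–14:15, 14:45–15:30, 16:15–16:30.
Gita ∩ Liang ∩ Vera ∩ Kira: 09:00–10:15, 14:00–14:15, 14:45–15:30.
Common window lengths: 75, 15, 45 min; longest is 75.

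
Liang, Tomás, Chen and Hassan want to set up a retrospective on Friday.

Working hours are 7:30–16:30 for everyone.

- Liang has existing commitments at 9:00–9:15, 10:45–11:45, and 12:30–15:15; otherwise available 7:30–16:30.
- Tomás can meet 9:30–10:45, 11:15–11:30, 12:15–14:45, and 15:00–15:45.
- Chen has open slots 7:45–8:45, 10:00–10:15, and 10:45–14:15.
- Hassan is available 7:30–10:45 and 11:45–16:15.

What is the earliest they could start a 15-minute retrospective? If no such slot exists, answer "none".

Liang free within 07:30–16:30: 07:30–09:00, 09:15–10:45, 11:45–12:30, 15:15–16:30.
Liang ∩ Tomás: 09:30–10:45, 12:15–12:30, 15:15–15:45.
Liang ∩ Tomás ∩ Chen: 10:00–10:15, 12:15–12:30.
Liang ∩ Tomás ∩ Chen ∩ Hassan: 10:00–10:15, 12:15–12:30.
Windows ≥ 15 min: 10:00–10:15, 12:15–12:30.
Earliest such window starts at 10:00.

10:00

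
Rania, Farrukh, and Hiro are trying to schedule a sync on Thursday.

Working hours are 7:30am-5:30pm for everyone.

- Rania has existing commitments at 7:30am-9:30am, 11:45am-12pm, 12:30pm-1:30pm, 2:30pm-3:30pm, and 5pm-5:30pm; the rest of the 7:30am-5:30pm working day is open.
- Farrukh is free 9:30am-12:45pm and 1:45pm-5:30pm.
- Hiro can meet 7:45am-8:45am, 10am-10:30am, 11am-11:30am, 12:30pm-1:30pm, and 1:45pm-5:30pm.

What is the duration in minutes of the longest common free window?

90 minutes

Rania free within 07:30–17:30: 09:30–11:45, 12:00–12:30, 13:30–14:30, 15:30–17:00.
Rania ∩ Farrukh: 09:30–11:45, 12:00–12:30, 13:45–14:30, 15:30–17:00.
Rania ∩ Farrukh ∩ Hiro: 10:00–10:30, 11:00–11:30, 13:45–14:30, 15:30–17:00.
Common window lengths: 30, 30, 45, 90 min; longest is 90.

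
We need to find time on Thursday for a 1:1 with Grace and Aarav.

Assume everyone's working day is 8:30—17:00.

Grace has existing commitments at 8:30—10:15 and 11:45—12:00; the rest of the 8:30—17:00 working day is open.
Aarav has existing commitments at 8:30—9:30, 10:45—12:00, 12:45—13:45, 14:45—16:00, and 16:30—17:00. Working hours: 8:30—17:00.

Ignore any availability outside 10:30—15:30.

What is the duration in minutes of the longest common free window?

Grace free within 08:30–17:00: 10:15–11:45, 12:00–17:00.
Aarav free within 08:30–17:00: 09:30–10:45, 12:00–12:45, 13:45–14:45, 16:00–16:30.
Grace ∩ Aarav: 10:15–10:45, 12:00–12:45, 13:45–14:45, 16:00–16:30.
Restricted to 10:30–15:30: 10:30–10:45, 12:00–12:45, 13:45–14:45.
Common window lengths: 15, 45, 60 min; longest is 60.

60 minutes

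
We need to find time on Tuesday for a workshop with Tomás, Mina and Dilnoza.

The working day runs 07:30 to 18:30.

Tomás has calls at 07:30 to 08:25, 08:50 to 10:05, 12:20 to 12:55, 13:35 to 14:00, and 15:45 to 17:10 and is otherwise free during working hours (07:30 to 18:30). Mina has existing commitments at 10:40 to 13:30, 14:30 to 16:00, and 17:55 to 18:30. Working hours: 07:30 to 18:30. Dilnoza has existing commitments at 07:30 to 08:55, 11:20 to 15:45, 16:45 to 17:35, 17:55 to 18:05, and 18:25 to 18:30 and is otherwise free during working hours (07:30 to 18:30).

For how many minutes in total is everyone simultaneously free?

Tomás free within 07:30–18:30: 08:25–08:50, 10:05–12:20, 12:55–13:35, 14:00–15:45, 17:10–18:30.
Mina free within 07:30–18:30: 07:30–10:40, 13:30–14:30, 16:00–17:55.
Dilnoza free within 07:30–18:30: 08:55–11:20, 15:45–16:45, 17:35–17:55, 18:05–18:25.
Tomás ∩ Mina: 08:25–08:50, 10:05–10:40, 13:30–13:35, 14:00–14:30, 17:10–17:55.
Tomás ∩ Mina ∩ Dilnoza: 10:05–10:40, 17:35–17:55.
Total common minutes: 35 + 20 = 55.

55 minutes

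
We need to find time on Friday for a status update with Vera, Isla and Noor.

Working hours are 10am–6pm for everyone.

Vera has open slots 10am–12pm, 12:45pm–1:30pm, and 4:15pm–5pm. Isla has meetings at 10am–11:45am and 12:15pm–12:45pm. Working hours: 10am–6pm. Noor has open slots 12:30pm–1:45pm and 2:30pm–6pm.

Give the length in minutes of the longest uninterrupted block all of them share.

45 minutes

Isla free within 10:00–18:00: 11:45–12:15, 12:45–18:00.
Vera ∩ Isla: 11:45–12:00, 12:45–13:30, 16:15–17:00.
Vera ∩ Isla ∩ Noor: 12:45–13:30, 16:15–17:00.
Common window lengths: 45, 45 min; longest is 45.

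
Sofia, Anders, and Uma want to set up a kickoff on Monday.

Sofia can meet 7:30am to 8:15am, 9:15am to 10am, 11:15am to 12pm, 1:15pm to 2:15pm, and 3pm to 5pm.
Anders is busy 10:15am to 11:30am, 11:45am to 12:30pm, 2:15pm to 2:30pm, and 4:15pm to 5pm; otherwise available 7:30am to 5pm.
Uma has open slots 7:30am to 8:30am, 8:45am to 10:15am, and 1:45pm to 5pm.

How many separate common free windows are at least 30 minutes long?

Anders free within 07:30–17:00: 07:30–10:15, 11:30–11:45, 12:30–14:15, 14:30–16:15.
Sofia ∩ Anders: 07:30–08:15, 09:15–10:00, 11:30–11:45, 13:15–14:15, 15:00–16:15.
Sofia ∩ Anders ∩ Uma: 07:30–08:15, 09:15–10:00, 13:45–14:15, 15:00–16:15.
Windows ≥ 30 min: 07:30–08:15, 09:15–10:00, 13:45–14:15, 15:00–16:15.
That's 4 windows.

4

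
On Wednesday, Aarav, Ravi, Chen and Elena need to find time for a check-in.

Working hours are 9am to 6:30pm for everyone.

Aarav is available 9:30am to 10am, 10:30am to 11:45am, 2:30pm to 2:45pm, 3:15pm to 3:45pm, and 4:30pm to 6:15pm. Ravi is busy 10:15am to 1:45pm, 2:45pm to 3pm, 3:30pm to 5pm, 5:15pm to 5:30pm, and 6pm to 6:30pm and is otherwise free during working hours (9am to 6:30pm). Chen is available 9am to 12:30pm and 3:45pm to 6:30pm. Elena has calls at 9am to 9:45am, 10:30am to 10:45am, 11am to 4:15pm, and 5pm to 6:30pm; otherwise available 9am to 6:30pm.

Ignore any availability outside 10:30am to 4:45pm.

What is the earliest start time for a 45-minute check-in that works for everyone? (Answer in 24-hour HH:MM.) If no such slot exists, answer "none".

none

Ravi free within 09:00–18:30: 09:00–10:15, 13:45–14:45, 15:00–15:30, 17:00–17:15, 17:30–18:00.
Elena free within 09:00–18:30: 09:45–10:30, 10:45–11:00, 16:15–17:00.
Aarav ∩ Ravi: 09:30–10:00, 14:30–14:45, 15:15–15:30, 17:00–17:15, 17:30–18:00.
Aarav ∩ Ravi ∩ Chen: 09:30–10:00, 17:00–17:15, 17:30–18:00.
Aarav ∩ Ravi ∩ Chen ∩ Elena: 09:45–10:00.
Restricted to 10:30–16:45: (none).
Windows ≥ 45 min: (none).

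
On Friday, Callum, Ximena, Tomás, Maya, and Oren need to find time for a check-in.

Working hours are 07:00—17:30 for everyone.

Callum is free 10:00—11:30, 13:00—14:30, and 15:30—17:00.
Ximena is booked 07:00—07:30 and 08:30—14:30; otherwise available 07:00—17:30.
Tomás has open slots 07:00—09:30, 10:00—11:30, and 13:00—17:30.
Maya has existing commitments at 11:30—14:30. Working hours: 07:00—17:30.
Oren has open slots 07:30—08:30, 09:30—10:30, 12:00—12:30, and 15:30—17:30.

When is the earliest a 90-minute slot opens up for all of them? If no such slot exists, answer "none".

15:30

Ximena free within 07:00–17:30: 07:30–08:30, 14:30–17:30.
Maya free within 07:00–17:30: 07:00–11:30, 14:30–17:30.
Callum ∩ Ximena: 15:30–17:00.
Callum ∩ Ximena ∩ Tomás: 15:30–17:00.
Callum ∩ Ximena ∩ Tomás ∩ Maya: 15:30–17:00.
Callum ∩ Ximena ∩ Tomás ∩ Maya ∩ Oren: 15:30–17:00.
Windows ≥ 90 min: 15:30–17:00.
Earliest such window starts at 15:30.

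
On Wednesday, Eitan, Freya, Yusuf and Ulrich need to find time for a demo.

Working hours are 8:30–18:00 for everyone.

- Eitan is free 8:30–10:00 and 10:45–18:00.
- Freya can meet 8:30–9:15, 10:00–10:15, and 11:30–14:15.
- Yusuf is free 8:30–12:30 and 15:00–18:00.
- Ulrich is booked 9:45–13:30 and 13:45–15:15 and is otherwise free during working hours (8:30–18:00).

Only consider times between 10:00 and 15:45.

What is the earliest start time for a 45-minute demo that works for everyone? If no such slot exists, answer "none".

Ulrich free within 08:30–18:00: 08:30–09:45, 13:30–13:45, 15:15–18:00.
Eitan ∩ Freya: 08:30–09:15, 11:30–14:15.
Eitan ∩ Freya ∩ Yusuf: 08:30–09:15, 11:30–12:30.
Eitan ∩ Freya ∩ Yusuf ∩ Ulrich: 08:30–09:15.
Restricted to 10:00–15:45: (none).
Windows ≥ 45 min: (none).

none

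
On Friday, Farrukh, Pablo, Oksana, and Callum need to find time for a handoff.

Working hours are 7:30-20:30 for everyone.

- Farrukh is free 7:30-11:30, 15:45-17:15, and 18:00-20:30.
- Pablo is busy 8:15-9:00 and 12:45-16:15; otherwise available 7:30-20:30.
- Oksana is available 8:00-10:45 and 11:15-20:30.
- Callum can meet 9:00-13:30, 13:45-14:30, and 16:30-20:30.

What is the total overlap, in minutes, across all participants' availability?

Pablo free within 07:30–20:30: 07:30–08:15, 09:00–12:45, 16:15–20:30.
Farrukh ∩ Pablo: 07:30–08:15, 09:00–11:30, 16:15–17:15, 18:00–20:30.
Farrukh ∩ Pablo ∩ Oksana: 08:00–08:15, 09:00–10:45, 11:15–11:30, 16:15–17:15, 18:00–20:30.
Farrukh ∩ Pablo ∩ Oksana ∩ Callum: 09:00–10:45, 11:15–11:30, 16:30–17:15, 18:00–20:30.
Total common minutes: 105 + 15 + 45 + 150 = 315.

315 minutes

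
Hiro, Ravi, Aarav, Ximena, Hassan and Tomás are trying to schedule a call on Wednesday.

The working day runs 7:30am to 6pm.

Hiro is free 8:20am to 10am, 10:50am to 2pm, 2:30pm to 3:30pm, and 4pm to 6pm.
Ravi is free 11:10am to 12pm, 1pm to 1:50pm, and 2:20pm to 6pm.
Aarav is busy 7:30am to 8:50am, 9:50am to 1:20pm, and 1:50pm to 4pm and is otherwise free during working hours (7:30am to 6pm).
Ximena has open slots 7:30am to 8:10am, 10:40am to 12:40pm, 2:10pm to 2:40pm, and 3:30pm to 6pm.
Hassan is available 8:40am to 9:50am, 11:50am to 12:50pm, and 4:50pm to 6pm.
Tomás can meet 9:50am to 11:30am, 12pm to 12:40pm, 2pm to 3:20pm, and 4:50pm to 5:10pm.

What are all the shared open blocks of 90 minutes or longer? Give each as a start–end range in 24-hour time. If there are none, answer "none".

none

Aarav free within 07:30–18:00: 08:50–09:50, 13:20–13:50, 16:00–18:00.
Hiro ∩ Ravi: 11:10–12:00, 13:00–13:50, 14:30–15:30, 16:00–18:00.
Hiro ∩ Ravi ∩ Aarav: 13:20–13:50, 16:00–18:00.
Hiro ∩ Ravi ∩ Aarav ∩ Ximena: 16:00–18:00.
Hiro ∩ Ravi ∩ Aarav ∩ Ximena ∩ Hassan: 16:50–18:00.
Hiro ∩ Ravi ∩ Aarav ∩ Ximena ∩ Hassan ∩ Tomás: 16:50–17:10.
Windows ≥ 90 min: (none).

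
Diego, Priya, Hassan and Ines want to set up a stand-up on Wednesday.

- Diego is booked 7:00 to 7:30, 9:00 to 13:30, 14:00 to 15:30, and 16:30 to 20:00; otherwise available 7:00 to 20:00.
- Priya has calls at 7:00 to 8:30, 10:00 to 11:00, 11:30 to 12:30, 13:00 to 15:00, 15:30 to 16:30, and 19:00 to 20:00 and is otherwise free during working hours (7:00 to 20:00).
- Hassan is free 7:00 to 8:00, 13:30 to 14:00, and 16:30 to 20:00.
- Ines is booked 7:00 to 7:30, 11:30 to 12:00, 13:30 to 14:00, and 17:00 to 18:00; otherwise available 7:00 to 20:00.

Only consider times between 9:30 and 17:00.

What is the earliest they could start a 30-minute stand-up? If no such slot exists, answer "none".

Diego free within 07:00–20:00: 07:30–09:00, 13:30–14:00, 15:30–16:30.
Priya free within 07:00–20:00: 08:30–10:00, 11:00–11:30, 12:30–13:00, 15:00–15:30, 16:30–19:00.
Ines free within 07:00–20:00: 07:30–11:30, 12:00–13:30, 14:00–17:00, 18:00–20:00.
Diego ∩ Priya: 08:30–09:00.
Diego ∩ Priya ∩ Hassan: (none).
Diego ∩ Priya ∩ Hassan ∩ Ines: (none).
Restricted to 09:30–17:00: (none).
Windows ≥ 30 min: (none).

none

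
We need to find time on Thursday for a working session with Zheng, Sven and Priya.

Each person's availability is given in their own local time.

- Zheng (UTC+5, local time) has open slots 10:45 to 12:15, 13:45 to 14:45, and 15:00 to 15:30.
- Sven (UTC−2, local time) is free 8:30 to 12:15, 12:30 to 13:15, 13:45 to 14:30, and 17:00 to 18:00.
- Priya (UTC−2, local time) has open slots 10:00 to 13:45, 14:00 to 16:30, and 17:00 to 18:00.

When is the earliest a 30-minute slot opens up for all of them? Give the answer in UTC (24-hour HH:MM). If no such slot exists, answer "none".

Zheng → UTC: 05:45–07:15, 08:45–09:45, 10:00–10:30.
Sven → UTC: 10:30–14:15, 14:30–15:15, 15:45–16:30, 19:00–20:00.
Priya → UTC: 12:00–15:45, 16:00–18:30, 19:00–20:00.
Zheng ∩ Sven: (none).
Zheng ∩ Sven ∩ Priya: (none).
Windows ≥ 30 min: (none).

none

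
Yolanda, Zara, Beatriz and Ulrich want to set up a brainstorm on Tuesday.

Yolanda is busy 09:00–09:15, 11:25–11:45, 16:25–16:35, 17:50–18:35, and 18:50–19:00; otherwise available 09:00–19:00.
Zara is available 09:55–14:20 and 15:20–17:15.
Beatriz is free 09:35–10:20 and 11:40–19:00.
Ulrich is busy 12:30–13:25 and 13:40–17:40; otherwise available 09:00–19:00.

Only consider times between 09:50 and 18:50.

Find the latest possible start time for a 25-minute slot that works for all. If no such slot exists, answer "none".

Yolanda free within 09:00–19:00: 09:15–11:25, 11:45–16:25, 16:35–17:50, 18:35–18:50.
Ulrich free within 09:00–19:00: 09:00–12:30, 13:25–13:40, 17:40–19:00.
Yolanda ∩ Zara: 09:55–11:25, 11:45–14:20, 15:20–16:25, 16:35–17:15.
Yolanda ∩ Zara ∩ Beatriz: 09:55–10:20, 11:45–14:20, 15:20–16:25, 16:35–17:15.
Yolanda ∩ Zara ∩ Beatriz ∩ Ulrich: 09:55–10:20, 11:45–12:30, 13:25–13:40.
Restricted to 09:50–18:50: 09:55–10:20, 11:45–12:30, 13:25–13:40.
Windows ≥ 25 min: 09:55–10:20, 11:45–12:30.
Latest start in the last window 11:45–12:30 is 12:30 − 25 min = 12:05.

12:05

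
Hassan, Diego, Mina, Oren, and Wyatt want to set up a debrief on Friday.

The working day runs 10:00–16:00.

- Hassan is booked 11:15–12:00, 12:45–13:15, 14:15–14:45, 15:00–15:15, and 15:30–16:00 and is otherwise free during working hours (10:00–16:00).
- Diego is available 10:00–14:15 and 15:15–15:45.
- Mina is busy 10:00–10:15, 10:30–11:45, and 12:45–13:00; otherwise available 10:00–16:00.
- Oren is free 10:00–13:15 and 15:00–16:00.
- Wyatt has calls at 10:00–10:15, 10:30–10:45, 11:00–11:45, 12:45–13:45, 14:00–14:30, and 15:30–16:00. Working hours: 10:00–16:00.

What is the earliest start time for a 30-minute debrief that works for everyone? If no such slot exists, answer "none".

12:00

Hassan free within 10:00–16:00: 10:00–11:15, 12:00–12:45, 13:15–14:15, 14:45–15:00, 15:15–15:30.
Mina free within 10:00–16:00: 10:15–10:30, 11:45–12:45, 13:00–16:00.
Wyatt free within 10:00–16:00: 10:15–10:30, 10:45–11:00, 11:45–12:45, 13:45–14:00, 14:30–15:30.
Hassan ∩ Diego: 10:00–11:15, 12:00–12:45, 13:15–14:15, 15:15–15:30.
Hassan ∩ Diego ∩ Mina: 10:15–10:30, 12:00–12:45, 13:15–14:15, 15:15–15:30.
Hassan ∩ Diego ∩ Mina ∩ Oren: 10:15–10:30, 12:00–12:45, 15:15–15:30.
Hassan ∩ Diego ∩ Mina ∩ Oren ∩ Wyatt: 10:15–10:30, 12:00–12:45, 15:15–15:30.
Windows ≥ 30 min: 12:00–12:45.
Earliest such window starts at 12:00.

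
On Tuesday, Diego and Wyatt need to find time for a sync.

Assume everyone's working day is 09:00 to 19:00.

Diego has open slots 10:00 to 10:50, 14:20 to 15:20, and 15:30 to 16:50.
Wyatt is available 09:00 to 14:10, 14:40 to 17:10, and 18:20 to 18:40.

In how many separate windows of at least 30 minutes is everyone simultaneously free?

3

Diego ∩ Wyatt: 10:00–10:50, 14:40–15:20, 15:30–16:50.
Windows ≥ 30 min: 10:00–10:50, 14:40–15:20, 15:30–16:50.
That's 3 windows.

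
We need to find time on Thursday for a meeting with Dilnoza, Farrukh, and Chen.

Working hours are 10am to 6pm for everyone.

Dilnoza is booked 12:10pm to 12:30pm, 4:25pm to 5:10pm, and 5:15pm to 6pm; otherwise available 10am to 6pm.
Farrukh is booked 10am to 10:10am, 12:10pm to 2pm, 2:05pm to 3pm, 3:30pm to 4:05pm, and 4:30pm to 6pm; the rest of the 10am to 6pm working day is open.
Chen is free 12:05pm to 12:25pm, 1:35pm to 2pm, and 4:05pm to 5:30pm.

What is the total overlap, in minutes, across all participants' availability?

25 minutes

Dilnoza free within 10:00–18:00: 10:00–12:10, 12:30–16:25, 17:10–17:15.
Farrukh free within 10:00–18:00: 10:10–12:10, 14:00–14:05, 15:00–15:30, 16:05–16:30.
Dilnoza ∩ Farrukh: 10:10–12:10, 14:00–14:05, 15:00–15:30, 16:05–16:25.
Dilnoza ∩ Farrukh ∩ Chen: 12:05–12:10, 16:05–16:25.
Total common minutes: 5 + 20 = 25.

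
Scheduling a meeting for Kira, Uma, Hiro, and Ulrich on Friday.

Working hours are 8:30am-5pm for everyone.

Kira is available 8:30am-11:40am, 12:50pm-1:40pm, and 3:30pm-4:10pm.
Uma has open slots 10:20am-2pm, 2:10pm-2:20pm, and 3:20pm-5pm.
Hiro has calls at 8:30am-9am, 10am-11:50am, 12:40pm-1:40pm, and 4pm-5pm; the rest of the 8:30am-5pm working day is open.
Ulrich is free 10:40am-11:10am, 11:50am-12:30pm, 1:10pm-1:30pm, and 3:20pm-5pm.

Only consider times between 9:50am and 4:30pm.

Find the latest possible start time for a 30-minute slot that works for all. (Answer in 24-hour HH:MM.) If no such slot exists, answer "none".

15:30

Hiro free within 08:30–17:00: 09:00–10:00, 11:50–12:40, 13:40–16:00.
Kira ∩ Uma: 10:20–11:40, 12:50–13:40, 15:30–16:10.
Kira ∩ Uma ∩ Hiro: 15:30–16:00.
Kira ∩ Uma ∩ Hiro ∩ Ulrich: 15:30–16:00.
Restricted to 09:50–16:30: 15:30–16:00.
Windows ≥ 30 min: 15:30–16:00.
Latest start in the last window 15:30–16:00 is 16:00 − 30 min = 15:30.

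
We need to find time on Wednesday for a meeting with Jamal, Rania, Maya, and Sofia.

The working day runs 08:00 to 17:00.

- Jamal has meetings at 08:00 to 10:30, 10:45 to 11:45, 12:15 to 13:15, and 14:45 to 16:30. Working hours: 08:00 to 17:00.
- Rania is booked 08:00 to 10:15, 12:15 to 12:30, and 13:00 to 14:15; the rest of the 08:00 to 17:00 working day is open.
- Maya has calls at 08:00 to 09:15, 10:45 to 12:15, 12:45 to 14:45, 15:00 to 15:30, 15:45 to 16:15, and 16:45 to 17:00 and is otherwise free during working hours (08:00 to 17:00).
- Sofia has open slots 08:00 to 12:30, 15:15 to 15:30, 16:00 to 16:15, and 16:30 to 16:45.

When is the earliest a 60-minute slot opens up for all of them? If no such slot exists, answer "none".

Jamal free within 08:00–17:00: 10:30–10:45, 11:45–12:15, 13:15–14:45, 16:30–17:00.
Rania free within 08:00–17:00: 10:15–12:15, 12:30–13:00, 14:15–17:00.
Maya free within 08:00–17:00: 09:15–10:45, 12:15–12:45, 14:45–15:00, 15:30–15:45, 16:15–16:45.
Jamal ∩ Rania: 10:30–10:45, 11:45–12:15, 14:15–14:45, 16:30–17:00.
Jamal ∩ Rania ∩ Maya: 10:30–10:45, 16:30–16:45.
Jamal ∩ Rania ∩ Maya ∩ Sofia: 10:30–10:45, 16:30–16:45.
Windows ≥ 60 min: (none).

none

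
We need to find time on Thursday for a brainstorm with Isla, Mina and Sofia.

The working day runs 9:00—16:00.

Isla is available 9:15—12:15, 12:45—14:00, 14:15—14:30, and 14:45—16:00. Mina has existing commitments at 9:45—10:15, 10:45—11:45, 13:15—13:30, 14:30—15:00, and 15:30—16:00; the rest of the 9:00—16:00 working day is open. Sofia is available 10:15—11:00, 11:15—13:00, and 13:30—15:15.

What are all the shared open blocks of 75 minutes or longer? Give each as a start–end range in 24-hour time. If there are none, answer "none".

none

Mina free within 09:00–16:00: 09:00–09:45, 10:15–10:45, 11:45–13:15, 13:30–14:30, 15:00–15:30.
Isla ∩ Mina: 09:15–09:45, 10:15–10:45, 11:45–12:15, 12:45–13:15, 13:30–14:00, 14:15–14:30, 15:00–15:30.
Isla ∩ Mina ∩ Sofia: 10:15–10:45, 11:45–12:15, 12:45–13:00, 13:30–14:00, 14:15–14:30, 15:00–15:15.
Windows ≥ 75 min: (none).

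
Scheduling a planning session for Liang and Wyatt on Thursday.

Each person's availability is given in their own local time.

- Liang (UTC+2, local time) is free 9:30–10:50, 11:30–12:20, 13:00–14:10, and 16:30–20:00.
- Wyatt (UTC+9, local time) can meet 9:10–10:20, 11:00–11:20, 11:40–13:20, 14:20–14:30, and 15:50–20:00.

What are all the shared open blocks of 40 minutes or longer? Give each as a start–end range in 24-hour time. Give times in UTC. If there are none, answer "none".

Liang → UTC: 07:30–08:50, 09:30–10:20, 11:00–12:10, 14:30–18:00.
Wyatt → UTC: 00:10–01:20, 02:00–02:20, 02:40–04:20, 05:20–05:30, 06:50–11:00.
Liang ∩ Wyatt: 07:30–08:50, 09:30–10:20.
Windows ≥ 40 min: 07:30–08:50, 09:30–10:20.

07:30–08:50, 09:30–10:20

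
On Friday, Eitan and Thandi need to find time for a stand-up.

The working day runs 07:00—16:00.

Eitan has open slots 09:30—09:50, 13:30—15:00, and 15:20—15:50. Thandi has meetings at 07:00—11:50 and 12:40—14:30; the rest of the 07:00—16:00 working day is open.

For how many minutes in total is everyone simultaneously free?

Thandi free within 07:00–16:00: 11:50–12:40, 14:30–16:00.
Eitan ∩ Thandi: 14:30–15:00, 15:20–15:50.
Total common minutes: 30 + 30 = 60.

60 minutes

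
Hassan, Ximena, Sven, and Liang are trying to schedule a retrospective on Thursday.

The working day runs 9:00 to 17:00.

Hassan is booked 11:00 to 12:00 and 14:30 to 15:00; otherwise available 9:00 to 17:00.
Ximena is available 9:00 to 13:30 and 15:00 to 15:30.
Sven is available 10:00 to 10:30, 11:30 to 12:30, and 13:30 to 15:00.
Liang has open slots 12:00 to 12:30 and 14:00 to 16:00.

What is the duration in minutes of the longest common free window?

30 minutes

Hassan free within 09:00–17:00: 09:00–11:00, 12:00–14:30, 15:00–17:00.
Hassan ∩ Ximena: 09:00–11:00, 12:00–13:30, 15:00–15:30.
Hassan ∩ Ximena ∩ Sven: 10:00–10:30, 12:00–12:30.
Hassan ∩ Ximena ∩ Sven ∩ Liang: 12:00–12:30.
Single common window of 30 minutes.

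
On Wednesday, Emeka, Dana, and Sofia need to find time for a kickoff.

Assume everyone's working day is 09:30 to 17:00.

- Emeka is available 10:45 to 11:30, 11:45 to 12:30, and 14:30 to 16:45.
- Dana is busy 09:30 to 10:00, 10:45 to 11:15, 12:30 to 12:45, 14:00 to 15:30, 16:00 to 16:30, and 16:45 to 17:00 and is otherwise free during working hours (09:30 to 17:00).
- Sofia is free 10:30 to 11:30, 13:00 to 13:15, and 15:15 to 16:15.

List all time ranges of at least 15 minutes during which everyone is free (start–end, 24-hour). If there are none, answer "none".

11:15–11:30, 15:30–16:00

Dana free within 09:30–17:00: 10:00–10:45, 11:15–12:30, 12:45–14:00, 15:30–16:00, 16:30–16:45.
Emeka ∩ Dana: 11:15–11:30, 11:45–12:30, 15:30–16:00, 16:30–16:45.
Emeka ∩ Dana ∩ Sofia: 11:15–11:30, 15:30–16:00.
Windows ≥ 15 min: 11:15–11:30, 15:30–16:00.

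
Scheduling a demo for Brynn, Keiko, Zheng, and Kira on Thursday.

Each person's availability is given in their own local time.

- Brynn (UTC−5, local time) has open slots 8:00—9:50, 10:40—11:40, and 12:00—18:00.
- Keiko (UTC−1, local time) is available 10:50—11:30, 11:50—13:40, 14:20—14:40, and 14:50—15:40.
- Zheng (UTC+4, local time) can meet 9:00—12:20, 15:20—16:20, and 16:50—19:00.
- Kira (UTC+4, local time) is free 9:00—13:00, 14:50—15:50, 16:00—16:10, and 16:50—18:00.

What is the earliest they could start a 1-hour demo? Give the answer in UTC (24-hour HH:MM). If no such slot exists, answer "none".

13:00

Brynn → UTC: 13:00–14:50, 15:40–16:40, 17:00–23:00.
Keiko → UTC: 11:50–12:30, 12:50–14:40, 15:20–15:40, 15:50–16:40.
Zheng → UTC: 05:00–08:20, 11:20–12:20, 12:50–15:00.
Kira → UTC: 05:00–09:00, 10:50–11:50, 12:00–12:10, 12:50–14:00.
Brynn ∩ Keiko: 13:00–14:40, 15:50–16:40.
Brynn ∩ Keiko ∩ Zheng: 13:00–14:40.
Brynn ∩ Keiko ∩ Zheng ∩ Kira: 13:00–14:00.
Windows ≥ 60 min: 13:00–14:00.
Earliest such window starts at 13:00.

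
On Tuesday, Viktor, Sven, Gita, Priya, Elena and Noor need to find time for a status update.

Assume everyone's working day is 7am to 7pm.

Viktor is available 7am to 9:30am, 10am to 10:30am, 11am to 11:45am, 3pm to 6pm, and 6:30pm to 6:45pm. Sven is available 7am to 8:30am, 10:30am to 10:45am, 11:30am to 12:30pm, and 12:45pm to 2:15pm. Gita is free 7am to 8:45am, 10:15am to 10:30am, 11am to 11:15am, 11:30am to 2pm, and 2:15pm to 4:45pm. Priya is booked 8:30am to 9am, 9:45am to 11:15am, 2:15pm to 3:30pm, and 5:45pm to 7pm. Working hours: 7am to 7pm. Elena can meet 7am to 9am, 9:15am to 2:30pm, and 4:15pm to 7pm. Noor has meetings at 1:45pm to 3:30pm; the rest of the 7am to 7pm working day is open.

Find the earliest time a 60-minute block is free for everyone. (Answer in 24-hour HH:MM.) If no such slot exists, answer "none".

Priya free within 07:00–19:00: 07:00–08:30, 09:00–09:45, 11:15–14:15, 15:30–17:45.
Noor free within 07:00–19:00: 07:00–13:45, 15:30–19:00.
Viktor ∩ Sven: 07:00–08:30, 11:30–11:45.
Viktor ∩ Sven ∩ Gita: 07:00–08:30, 11:30–11:45.
Viktor ∩ Sven ∩ Gita ∩ Priya: 07:00–08:30, 11:30–11:45.
Viktor ∩ Sven ∩ Gita ∩ Priya ∩ Elena: 07:00–08:30, 11:30–11:45.
Viktor ∩ Sven ∩ Gita ∩ Priya ∩ Elena ∩ Noor: 07:00–08:30, 11:30–11:45.
Windows ≥ 60 min: 07:00–08:30.
Earliest such window starts at 07:00.

07:00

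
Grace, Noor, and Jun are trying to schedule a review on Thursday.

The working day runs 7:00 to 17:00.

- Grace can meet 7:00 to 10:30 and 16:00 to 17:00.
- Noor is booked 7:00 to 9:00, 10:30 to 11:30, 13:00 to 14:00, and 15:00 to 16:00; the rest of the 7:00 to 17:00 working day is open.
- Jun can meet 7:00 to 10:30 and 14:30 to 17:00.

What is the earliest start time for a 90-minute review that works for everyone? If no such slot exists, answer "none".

09:00

Noor free within 07:00–17:00: 09:00–10:30, 11:30–13:00, 14:00–15:00, 16:00–17:00.
Grace ∩ Noor: 09:00–10:30, 16:00–17:00.
Grace ∩ Noor ∩ Jun: 09:00–10:30, 16:00–17:00.
Windows ≥ 90 min: 09:00–10:30.
Earliest such window starts at 09:00.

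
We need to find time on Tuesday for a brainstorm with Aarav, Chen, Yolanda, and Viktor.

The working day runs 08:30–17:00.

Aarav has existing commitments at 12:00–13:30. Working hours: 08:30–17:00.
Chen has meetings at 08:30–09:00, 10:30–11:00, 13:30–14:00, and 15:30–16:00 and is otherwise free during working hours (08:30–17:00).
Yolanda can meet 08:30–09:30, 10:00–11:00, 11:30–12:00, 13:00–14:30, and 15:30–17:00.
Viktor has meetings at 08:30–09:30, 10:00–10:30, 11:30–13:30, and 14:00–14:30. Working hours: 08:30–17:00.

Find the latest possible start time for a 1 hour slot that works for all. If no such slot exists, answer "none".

16:00

Aarav free within 08:30–17:00: 08:30–12:00, 13:30–17:00.
Chen free within 08:30–17:00: 09:00–10:30, 11:00–13:30, 14:00–15:30, 16:00–17:00.
Viktor free within 08:30–17:00: 09:30–10:00, 10:30–11:30, 13:30–14:00, 14:30–17:00.
Aarav ∩ Chen: 09:00–10:30, 11:00–12:00, 14:00–15:30, 16:00–17:00.
Aarav ∩ Chen ∩ Yolanda: 09:00–09:30, 10:00–10:30, 11:30–12:00, 14:00–14:30, 16:00–17:00.
Aarav ∩ Chen ∩ Yolanda ∩ Viktor: 16:00–17:00.
Windows ≥ 60 min: 16:00–17:00.
Latest start in the last window 16:00–17:00 is 17:00 − 60 min = 16:00.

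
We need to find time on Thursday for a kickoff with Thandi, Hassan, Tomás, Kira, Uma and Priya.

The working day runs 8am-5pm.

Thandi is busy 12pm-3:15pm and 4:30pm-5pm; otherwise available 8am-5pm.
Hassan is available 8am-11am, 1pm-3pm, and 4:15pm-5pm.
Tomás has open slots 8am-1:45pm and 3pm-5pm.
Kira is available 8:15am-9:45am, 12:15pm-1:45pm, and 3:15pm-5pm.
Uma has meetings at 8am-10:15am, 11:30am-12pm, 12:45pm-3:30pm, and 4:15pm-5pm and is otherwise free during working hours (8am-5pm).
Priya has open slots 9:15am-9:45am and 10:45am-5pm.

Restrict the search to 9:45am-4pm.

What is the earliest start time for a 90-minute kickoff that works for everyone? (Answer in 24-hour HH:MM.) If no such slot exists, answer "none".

none

Thandi free within 08:00–17:00: 08:00–12:00, 15:15–16:30.
Uma free within 08:00–17:00: 10:15–11:30, 12:00–12:45, 15:30–16:15.
Thandi ∩ Hassan: 08:00–11:00, 16:15–16:30.
Thandi ∩ Hassan ∩ Tomás: 08:00–11:00, 16:15–16:30.
Thandi ∩ Hassan ∩ Tomás ∩ Kira: 08:15–09:45, 16:15–16:30.
Thandi ∩ Hassan ∩ Tomás ∩ Kira ∩ Uma: (none).
Thandi ∩ Hassan ∩ Tomás ∩ Kira ∩ Uma ∩ Priya: (none).
Restricted to 09:45–16:00: (none).
Windows ≥ 90 min: (none).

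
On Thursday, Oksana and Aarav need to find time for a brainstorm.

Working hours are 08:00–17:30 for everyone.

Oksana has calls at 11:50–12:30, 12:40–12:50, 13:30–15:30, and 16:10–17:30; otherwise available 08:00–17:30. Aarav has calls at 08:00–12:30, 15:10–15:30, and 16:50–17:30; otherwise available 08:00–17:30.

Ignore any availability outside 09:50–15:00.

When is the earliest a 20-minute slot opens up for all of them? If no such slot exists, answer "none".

Oksana free within 08:00–17:30: 08:00–11:50, 12:30–12:40, 12:50–13:30, 15:30–16:10.
Aarav free within 08:00–17:30: 12:30–15:10, 15:30–16:50.
Oksana ∩ Aarav: 12:30–12:40, 12:50–13:30, 15:30–16:10.
Restricted to 09:50–15:00: 12:30–12:40, 12:50–13:30.
Windows ≥ 20 min: 12:50–13:30.
Earliest such window starts at 12:50.

12:50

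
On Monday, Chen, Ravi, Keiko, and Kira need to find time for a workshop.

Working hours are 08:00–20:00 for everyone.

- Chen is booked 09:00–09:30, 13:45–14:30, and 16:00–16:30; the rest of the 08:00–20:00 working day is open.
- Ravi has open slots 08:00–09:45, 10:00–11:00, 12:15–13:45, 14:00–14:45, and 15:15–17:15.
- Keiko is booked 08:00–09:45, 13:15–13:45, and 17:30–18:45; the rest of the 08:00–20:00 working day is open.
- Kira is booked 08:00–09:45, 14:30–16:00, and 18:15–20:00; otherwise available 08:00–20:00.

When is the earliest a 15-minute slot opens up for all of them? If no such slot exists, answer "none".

10:00

Chen free within 08:00–20:00: 08:00–09:00, 09:30–13:45, 14:30–16:00, 16:30–20:00.
Keiko free within 08:00–20:00: 09:45–13:15, 13:45–17:30, 18:45–20:00.
Kira free within 08:00–20:00: 09:45–14:30, 16:00–18:15.
Chen ∩ Ravi: 08:00–09:00, 09:30–09:45, 10:00–11:00, 12:15–13:45, 14:30–14:45, 15:15–16:00, 16:30–17:15.
Chen ∩ Ravi ∩ Keiko: 10:00–11:00, 12:15–13:15, 14:30–14:45, 15:15–16:00, 16:30–17:15.
Chen ∩ Ravi ∩ Keiko ∩ Kira: 10:00–11:00, 12:15–13:15, 16:30–17:15.
Windows ≥ 15 min: 10:00–11:00, 12:15–13:15, 16:30–17:15.
Earliest such window starts at 10:00.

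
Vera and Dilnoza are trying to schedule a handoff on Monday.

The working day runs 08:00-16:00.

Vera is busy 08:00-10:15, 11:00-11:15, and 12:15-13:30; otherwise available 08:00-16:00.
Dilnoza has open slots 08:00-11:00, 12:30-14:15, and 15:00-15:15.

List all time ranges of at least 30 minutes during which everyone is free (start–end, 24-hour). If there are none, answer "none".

Vera free within 08:00–16:00: 10:15–11:00, 11:15–12:15, 13:30–16:00.
Vera ∩ Dilnoza: 10:15–11:00, 13:30–14:15, 15:00–15:15.
Windows ≥ 30 min: 10:15–11:00, 13:30–14:15.

10:15–11:00, 13:30–14:15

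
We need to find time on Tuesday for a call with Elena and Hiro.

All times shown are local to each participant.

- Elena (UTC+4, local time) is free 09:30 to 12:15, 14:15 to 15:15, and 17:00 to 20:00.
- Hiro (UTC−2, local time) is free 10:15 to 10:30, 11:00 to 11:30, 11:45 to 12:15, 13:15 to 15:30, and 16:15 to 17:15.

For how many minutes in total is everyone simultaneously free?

105 minutes

Elena → UTC: 05:30–08:15, 10:15–11:15, 13:00–16:00.
Hiro → UTC: 12:15–12:30, 13:00–13:30, 13:45–14:15, 15:15–17:30, 18:15–19:15.
Elena ∩ Hiro: 13:00–13:30, 13:45–14:15, 15:15–16:00.
Total common minutes: 30 + 30 + 45 = 105.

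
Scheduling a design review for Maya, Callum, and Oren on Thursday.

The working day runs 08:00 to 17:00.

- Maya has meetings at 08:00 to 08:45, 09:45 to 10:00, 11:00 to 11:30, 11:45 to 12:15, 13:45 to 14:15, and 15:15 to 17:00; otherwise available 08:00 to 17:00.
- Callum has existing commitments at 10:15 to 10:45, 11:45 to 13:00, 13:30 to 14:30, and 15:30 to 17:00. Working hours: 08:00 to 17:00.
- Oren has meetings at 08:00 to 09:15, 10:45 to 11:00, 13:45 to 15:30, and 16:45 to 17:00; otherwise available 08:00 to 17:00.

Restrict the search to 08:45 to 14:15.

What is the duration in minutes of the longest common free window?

Maya free within 08:00–17:00: 08:45–09:45, 10:00–11:00, 11:30–11:45, 12:15–13:45, 14:15–15:15.
Callum free within 08:00–17:00: 08:00–10:15, 10:45–11:45, 13:00–13:30, 14:30–15:30.
Oren free within 08:00–17:00: 09:15–10:45, 11:00–13:45, 15:30–16:45.
Maya ∩ Callum: 08:45–09:45, 10:00–10:15, 10:45–11:00, 11:30–11:45, 13:00–13:30, 14:30–15:15.
Maya ∩ Callum ∩ Oren: 09:15–09:45, 10:00–10:15, 11:30–11:45, 13:00–13:30.
Restricted to 08:45–14:15: 09:15–09:45, 10:00–10:15, 11:30–11:45, 13:00–13:30.
Common window lengths: 30, 15, 15, 30 min; longest is 30.

30 minutes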